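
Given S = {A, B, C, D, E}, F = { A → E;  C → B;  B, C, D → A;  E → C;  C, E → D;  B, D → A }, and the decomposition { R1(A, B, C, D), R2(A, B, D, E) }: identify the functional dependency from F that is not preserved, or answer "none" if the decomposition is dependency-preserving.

none

A → E lies within R2.
C → B lies within R1.
B, C, D → A lies within R1.
E → C: restricted closure across fragments reaches C.
C, E → D: restricted closure across fragments reaches D.
B, D → A lies within R1.
Every dependency is enforceable on the fragments, so the decomposition is dependency-preserving.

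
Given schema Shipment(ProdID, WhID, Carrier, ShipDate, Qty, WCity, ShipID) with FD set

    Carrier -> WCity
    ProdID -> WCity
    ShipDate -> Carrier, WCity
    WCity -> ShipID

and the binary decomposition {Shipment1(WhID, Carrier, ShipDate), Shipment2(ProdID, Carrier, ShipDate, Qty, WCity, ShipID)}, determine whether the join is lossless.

No

Common attributes: Shipment1 ∩ Shipment2 = {Carrier, ShipDate}.
Closure of {Carrier, ShipDate}: Carrier → WCity applies, adding WCity; WCity → ShipID applies, adding ShipID. So (Carrier, ShipDate)⁺ = {Carrier, ShipDate, WCity, ShipID}.
The closure contains neither all of Shipment1 = {WhID, Carrier, ShipDate} nor all of Shipment2 = {ProdID, Carrier, ShipDate, Qty, WCity, ShipID}, so the common attributes are not a superkey of either fragment. The join is lossy.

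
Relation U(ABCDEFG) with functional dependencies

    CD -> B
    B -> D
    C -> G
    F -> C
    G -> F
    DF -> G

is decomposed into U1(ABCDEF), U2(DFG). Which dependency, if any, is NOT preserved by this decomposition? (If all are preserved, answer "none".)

none

CD → B lies within U1.
B → D lies within U1.
C → G: restricted closure across fragments reaches G.
F → C lies within U1.
G → F lies within U2.
DF → G lies within U2.
Every dependency is enforceable on the fragments, so the decomposition is dependency-preserving.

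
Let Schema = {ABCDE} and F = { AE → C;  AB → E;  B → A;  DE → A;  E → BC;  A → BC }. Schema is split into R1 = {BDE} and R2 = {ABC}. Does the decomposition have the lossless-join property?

Yes

Common attributes: R1 ∩ R2 = {B}.
Closure of {B}: B → A applies, adding A; A → BC applies, adding C; AB → E applies, adding E. So (B)⁺ = {ABCE}.
This closure contains every attribute of R2, so R1 ∩ R2 → R2. The join is lossless.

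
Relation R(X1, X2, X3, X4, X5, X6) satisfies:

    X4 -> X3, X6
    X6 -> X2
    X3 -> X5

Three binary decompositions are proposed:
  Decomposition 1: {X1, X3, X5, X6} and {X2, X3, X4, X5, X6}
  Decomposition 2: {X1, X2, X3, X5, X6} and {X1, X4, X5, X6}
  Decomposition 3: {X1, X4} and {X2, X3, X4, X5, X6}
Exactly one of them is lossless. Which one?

Decomposition 3

Decomposition 1: common = {X3, X5, X6}, closure = {X2, X3, X5, X6} → lossy.
Decomposition 2: common = {X1, X5, X6}, closure = {X1, X2, X5, X6} → lossy.
Decomposition 3: common = {X4}, closure = {X2, X3, X4, X5, X6} → lossless.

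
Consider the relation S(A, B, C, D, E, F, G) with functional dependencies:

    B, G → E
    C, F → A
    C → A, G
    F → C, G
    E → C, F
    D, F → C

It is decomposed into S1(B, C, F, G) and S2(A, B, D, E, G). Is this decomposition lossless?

Yes

Common attributes: S1 ∩ S2 = {B, G}.
Closure of {B, G}: B, G → E applies, adding E; E → C, F applies, adding C, F; C, F → A applies, adding A. So (B, G)⁺ = {A, B, C, E, F, G}.
This closure contains every attribute of S1, so S1 ∩ S2 → S1. The join is lossless.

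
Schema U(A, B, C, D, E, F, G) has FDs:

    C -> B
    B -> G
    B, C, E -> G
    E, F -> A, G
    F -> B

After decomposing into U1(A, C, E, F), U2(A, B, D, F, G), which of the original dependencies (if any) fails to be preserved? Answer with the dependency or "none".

Check C → B: no single fragment contains all of {B, C}, and the restricted closure of {C} across the fragments never reaches {B}.
B → G is preserved.
B, C, E → G is preserved.
E, F → A, G is preserved.
F → B is preserved.

C -> B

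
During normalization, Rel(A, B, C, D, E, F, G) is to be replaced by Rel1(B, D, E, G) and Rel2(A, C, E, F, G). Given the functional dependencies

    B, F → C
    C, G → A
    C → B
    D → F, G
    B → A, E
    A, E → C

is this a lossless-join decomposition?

Common attributes: Rel1 ∩ Rel2 = {E, G}.
No dependency enlarges {E, G}, so (E, G)⁺ = {E, G}.
The closure contains neither all of Rel1 = {B, D, E, G} nor all of Rel2 = {A, C, E, F, G}, so the common attributes are not a superkey of either fragment. The join is lossy.

No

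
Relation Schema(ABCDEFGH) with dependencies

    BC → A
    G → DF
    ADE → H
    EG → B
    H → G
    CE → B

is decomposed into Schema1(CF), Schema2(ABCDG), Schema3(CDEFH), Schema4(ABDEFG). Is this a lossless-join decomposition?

No

Chase test. Columns are ABCDEFGH; row i has aⱼ where attribute j ∈ Schemai, else bᵢⱼ.
Initial tableau (one row per fragment):
  row 1: b11 b12 a3 b14 b15 a6 b17 b18
  row 2: a1 a2 a3 a4 b25 b26 a7 b28
  row 3: b31 b32 a3 a4 a5 a6 b37 a8
  row 4: a1 a2 b43 a4 a5 a6 a7 b48
Rows 2 and 4 agree on G; apply G→DF and equate their DF entries.
No row becomes fully distinguished — the join is lossy.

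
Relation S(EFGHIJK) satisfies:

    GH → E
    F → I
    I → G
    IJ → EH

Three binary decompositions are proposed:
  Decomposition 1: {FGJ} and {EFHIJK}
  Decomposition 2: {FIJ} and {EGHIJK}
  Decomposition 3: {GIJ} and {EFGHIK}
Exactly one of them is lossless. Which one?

Decomposition 1: common = {FJ}, closure = {EFGHIJ} → lossless.
Decomposition 2: common = {IJ}, closure = {EGHIJ} → lossy.
Decomposition 3: common = {GI}, closure = {GI} → lossy.

Decomposition 1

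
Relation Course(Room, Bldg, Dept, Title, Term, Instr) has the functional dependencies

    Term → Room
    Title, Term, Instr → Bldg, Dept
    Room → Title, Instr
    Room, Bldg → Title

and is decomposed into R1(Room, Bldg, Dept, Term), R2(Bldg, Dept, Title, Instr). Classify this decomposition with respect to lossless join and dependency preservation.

Lossless test: (Bldg, Dept)⁺ = {Bldg, Dept}, which is a superkey of neither fragment — lossy.
Dependency preservation: the restricted closure of {Room} across the fragments never reaches {Title, Instr}, so Room → Title, Instr cannot be enforced without a join — not preserved.

lossy and not dependency-preserving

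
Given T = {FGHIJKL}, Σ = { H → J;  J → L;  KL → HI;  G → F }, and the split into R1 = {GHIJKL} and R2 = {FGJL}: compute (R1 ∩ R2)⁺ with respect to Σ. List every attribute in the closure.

FGJL

R1 ∩ R2 = {GJL}.
G → F applies, adding F
Closure: {FGJL}.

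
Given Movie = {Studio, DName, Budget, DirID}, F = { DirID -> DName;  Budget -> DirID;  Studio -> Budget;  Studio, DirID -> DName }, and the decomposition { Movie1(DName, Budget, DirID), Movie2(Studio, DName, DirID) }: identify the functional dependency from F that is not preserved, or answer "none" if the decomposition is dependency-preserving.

Check Studio → Budget: no single fragment contains all of {Studio, Budget}, and the restricted closure of {Studio} across the fragments never reaches {Budget}.
DirID → DName is preserved.
Budget → DirID is preserved.
Studio, DirID → DName is preserved.

Studio -> Budget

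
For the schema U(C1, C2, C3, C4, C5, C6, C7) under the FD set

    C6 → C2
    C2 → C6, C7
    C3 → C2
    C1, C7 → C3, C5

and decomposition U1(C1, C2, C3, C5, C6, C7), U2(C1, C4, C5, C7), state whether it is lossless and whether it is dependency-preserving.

Lossless test: (C1, C5, C7)⁺ = {C1, C2, C3, C5, C6, C7}, which contains all of one fragment — lossless.
Dependency preservation: every FD's attributes lie within a single fragment, so each can be enforced locally — preserved.

lossless and dependency-preserving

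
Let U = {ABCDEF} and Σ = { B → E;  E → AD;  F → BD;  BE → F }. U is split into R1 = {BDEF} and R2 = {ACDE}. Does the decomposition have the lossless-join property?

No

Common attributes: R1 ∩ R2 = {DE}.
Closure of {DE}: E → AD applies, adding A. So (DE)⁺ = {ADE}.
The closure contains neither all of R1 = {BDEF} nor all of R2 = {ACDE}, so the common attributes are not a superkey of either fragment. The join is lossy.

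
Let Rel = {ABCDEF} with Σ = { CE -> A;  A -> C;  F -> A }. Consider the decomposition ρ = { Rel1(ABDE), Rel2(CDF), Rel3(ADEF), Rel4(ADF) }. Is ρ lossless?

Chase test. Columns are ABCDEF; row i has aⱼ where attribute j ∈ Reli, else bᵢⱼ.
Initial tableau (one row per fragment):
  row 1: a1 a2 b13 a4 a5 b16
  row 2: b21 b22 a3 a4 b25 a6
  row 3: a1 b32 b33 a4 a5 a6
  row 4: a1 b42 b43 a4 b45 a6
Rows 1 and 3 agree on A; apply A→C and equate their C entries.
Rows 1 and 4 agree on A; apply A→C and equate their C entries.
Rows 2 and 3 agree on F; apply F→A and equate their A entries.
Rows 1 and 2 agree on A; apply A→C and equate their C entries.
No row becomes fully distinguished — the join is lossy.

No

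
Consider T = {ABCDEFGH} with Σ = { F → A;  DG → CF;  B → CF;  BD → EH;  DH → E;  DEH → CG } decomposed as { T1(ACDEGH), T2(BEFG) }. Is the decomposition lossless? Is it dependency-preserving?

lossy and not dependency-preserving

Lossless test: (EG)⁺ = {EG}, which is a superkey of neither fragment — lossy.
Dependency preservation: the restricted closure of {F} across the fragments never reaches {A}, so F → A cannot be enforced without a join — not preserved.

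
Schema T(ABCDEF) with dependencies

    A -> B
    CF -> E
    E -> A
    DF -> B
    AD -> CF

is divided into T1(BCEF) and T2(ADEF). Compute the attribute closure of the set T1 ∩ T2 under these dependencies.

ABEF

T1 ∩ T2 = {EF}.
E → A applies, adding A
A → B applies, adding B
Closure: {ABEF}.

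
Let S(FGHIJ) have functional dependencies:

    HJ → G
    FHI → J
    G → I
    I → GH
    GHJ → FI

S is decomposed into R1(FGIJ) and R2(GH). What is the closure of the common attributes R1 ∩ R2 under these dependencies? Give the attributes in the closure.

R1 ∩ R2 = {G}.
G → I applies, adding I
I → GH applies, adding H
Closure: {GHI}.

GHI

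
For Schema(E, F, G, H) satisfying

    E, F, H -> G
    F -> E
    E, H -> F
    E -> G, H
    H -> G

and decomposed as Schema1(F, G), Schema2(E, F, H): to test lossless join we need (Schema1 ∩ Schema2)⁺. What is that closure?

Schema1 ∩ Schema2 = {F}.
F → E applies, adding E
E → G, H applies, adding G, H
Closure: {E, F, G, H}.

E, F, G, H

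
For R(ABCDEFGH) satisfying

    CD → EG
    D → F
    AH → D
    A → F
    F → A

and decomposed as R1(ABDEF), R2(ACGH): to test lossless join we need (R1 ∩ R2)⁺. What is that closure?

AF

R1 ∩ R2 = {A}.
A → F applies, adding F
Closure: {AF}.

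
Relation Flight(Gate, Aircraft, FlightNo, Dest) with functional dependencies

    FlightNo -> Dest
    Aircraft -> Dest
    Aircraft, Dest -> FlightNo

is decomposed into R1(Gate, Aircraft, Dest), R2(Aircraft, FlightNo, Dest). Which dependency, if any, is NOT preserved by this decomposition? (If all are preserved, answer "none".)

FlightNo → Dest lies within R2.
Aircraft → Dest lies within R1.
Aircraft, Dest → FlightNo lies within R2.
Every dependency is enforceable on the fragments, so the decomposition is dependency-preserving.

none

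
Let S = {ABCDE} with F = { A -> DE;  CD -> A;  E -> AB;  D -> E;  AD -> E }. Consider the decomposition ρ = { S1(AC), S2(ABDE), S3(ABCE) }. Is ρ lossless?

Yes

Chase test. Columns are ABCDE; row i has aⱼ where attribute j ∈ Si, else bᵢⱼ.
Initial tableau (one row per fragment):
  row 1: a1 b12 a3 b14 b15
  row 2: a1 a2 b23 a4 a5
  row 3: a1 a2 a3 b34 a5
Rows 1 and 2 agree on A; apply A→DE and equate their DE entries.
Rows 1 and 3 agree on A; apply A→DE and equate their DE entries.
Rows 1 and 2 agree on E; apply E→AB and equate their AB entries.
Row 1 is now all distinguished symbols — the join is lossless.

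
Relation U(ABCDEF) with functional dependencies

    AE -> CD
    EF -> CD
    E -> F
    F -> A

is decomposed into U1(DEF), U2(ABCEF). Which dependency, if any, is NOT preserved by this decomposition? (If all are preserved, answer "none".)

AE → CD: restricted closure across fragments reaches CD.
EF → CD: restricted closure across fragments reaches CD.
E → F lies within U1.
F → A lies within U2.
Every dependency is enforceable on the fragments, so the decomposition is dependency-preserving.

none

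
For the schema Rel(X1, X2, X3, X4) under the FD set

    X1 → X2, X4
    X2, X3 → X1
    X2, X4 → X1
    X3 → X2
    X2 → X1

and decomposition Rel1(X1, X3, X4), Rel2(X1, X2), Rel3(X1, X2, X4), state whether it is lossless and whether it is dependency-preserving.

Lossless test (chase): Rows 1 and 2 agree on X1; apply X1→X2, X4 and equate their X2, X4 entries. Row 1 is now all distinguished symbols — the join is lossless.
Dependency preservation: X2, X3 → X1; X3 → X2 are not contained in any single fragment, but the restricted closure of each left-hand side across the fragments still reaches the right-hand side; the remaining FDs each lie inside some fragment. All dependencies are preserved.

lossless and dependency-preserving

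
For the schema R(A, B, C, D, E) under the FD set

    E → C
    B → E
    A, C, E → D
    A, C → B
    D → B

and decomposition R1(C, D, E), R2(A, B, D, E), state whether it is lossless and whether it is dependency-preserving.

Lossless test: (D, E)⁺ = {B, C, D, E}, which contains all of one fragment — lossless.
Dependency preservation: the restricted closure of {A, C} across the fragments never reaches {B}, so A, C → B cannot be enforced without a join — not preserved.

lossless but not dependency-preserving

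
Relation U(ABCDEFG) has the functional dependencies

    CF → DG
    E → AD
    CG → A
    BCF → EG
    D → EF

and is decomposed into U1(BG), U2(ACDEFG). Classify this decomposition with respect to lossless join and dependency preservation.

Lossless test: (G)⁺ = {G}, which is a superkey of neither fragment — lossy.
Dependency preservation: BCF → EG is not contained in any single fragment, but the restricted closure of its left-hand side across the fragments still reaches the right-hand side; the remaining FDs each lie inside some fragment. All dependencies are preserved.

lossy but dependency-preserving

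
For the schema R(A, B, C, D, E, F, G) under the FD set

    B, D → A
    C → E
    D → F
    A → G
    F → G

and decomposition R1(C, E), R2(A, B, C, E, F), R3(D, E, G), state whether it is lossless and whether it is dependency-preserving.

lossy and not dependency-preserving

Lossless test (chase): applying each FD to every pair of rows produces no changes in the tableau, so no row becomes fully distinguished — the join is lossy.
Dependency preservation: the restricted closure of {B, D} across the fragments never reaches {A}, so B, D → A cannot be enforced without a join — not preserved.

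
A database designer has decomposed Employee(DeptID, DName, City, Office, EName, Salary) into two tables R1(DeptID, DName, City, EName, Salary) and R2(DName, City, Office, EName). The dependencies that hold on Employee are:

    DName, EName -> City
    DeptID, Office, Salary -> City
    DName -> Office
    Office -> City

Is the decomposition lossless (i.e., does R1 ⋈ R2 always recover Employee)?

Yes

Common attributes: R1 ∩ R2 = {DName, City, EName}.
Closure of {DName, City, EName}: DName → Office applies, adding Office. So (DName, City, EName)⁺ = {DName, City, Office, EName}.
This closure contains every attribute of R2, so R1 ∩ R2 → R2. The join is lossless.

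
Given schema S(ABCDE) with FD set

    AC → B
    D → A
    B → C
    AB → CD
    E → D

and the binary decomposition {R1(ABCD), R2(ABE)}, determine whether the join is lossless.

Yes

Common attributes: R1 ∩ R2 = {AB}.
Closure of {AB}: B → C applies, adding C; AB → CD applies, adding D. So (AB)⁺ = {ABCD}.
This closure contains every attribute of R1, so R1 ∩ R2 → R1. The join is lossless.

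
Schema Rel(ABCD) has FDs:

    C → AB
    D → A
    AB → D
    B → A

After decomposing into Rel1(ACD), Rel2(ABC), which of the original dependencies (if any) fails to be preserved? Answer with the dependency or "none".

AB → D

Check AB → D: no single fragment contains all of {ABD}, and the restricted closure of {AB} across the fragments never reaches {D}.
C → AB is preserved.
D → A is preserved.
B → A is preserved.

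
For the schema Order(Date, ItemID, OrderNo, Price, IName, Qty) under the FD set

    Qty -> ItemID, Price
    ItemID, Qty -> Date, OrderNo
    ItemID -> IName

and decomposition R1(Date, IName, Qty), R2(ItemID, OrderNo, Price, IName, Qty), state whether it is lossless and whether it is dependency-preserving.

Lossless test: (IName, Qty)⁺ = {Date, ItemID, OrderNo, Price, IName, Qty}, which contains all of one fragment — lossless.
Dependency preservation: ItemID, Qty → Date, OrderNo is not contained in any single fragment, but the restricted closure of its left-hand side across the fragments still reaches the right-hand side; the remaining FDs each lie inside some fragment. All dependencies are preserved.

lossless and dependency-preserving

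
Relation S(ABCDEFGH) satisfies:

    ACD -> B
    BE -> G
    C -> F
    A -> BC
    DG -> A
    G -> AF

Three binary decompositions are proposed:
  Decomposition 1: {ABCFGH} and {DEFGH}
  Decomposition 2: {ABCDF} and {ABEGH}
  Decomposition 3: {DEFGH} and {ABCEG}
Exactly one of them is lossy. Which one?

Decomposition 2

Decomposition 1: common = {FGH}, closure = {ABCFGH} → lossless.
Decomposition 2: common = {AB}, closure = {ABCF} → lossy.
Decomposition 3: common = {EG}, closure = {ABCEFG} → lossless.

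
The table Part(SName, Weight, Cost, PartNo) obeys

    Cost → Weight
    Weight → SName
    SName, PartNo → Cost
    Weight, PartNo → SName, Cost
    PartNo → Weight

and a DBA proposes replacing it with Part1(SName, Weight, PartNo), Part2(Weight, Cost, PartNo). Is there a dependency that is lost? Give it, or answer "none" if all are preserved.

Cost → Weight lies within Part2.
Weight → SName lies within Part1.
SName, PartNo → Cost: restricted closure across fragments reaches Cost.
Weight, PartNo → SName, Cost: restricted closure across fragments reaches SName, Cost.
PartNo → Weight lies within Part1.
Every dependency is enforceable on the fragments, so the decomposition is dependency-preserving.

none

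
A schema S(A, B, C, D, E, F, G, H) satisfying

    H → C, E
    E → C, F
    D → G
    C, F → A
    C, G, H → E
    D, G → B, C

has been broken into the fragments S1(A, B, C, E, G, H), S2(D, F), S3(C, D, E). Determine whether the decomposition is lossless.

Chase test. Columns are A, B, C, D, E, F, G, H; row i has aⱼ where attribute j ∈ Si, else bᵢⱼ.
Initial tableau (one row per fragment):
  row 1: a1 a2 a3 b14 a5 b16 a7 a8
  row 2: b21 b22 b23 a4 b25 a6 b27 b28
  row 3: b31 b32 a3 a4 a5 b36 b37 b38
Rows 1 and 3 agree on E; apply E→C, F and equate their C, F entries.
Rows 2 and 3 agree on D; apply D→G and equate their G entries.
Rows 1 and 3 agree on C, F; apply C, F→A and equate their A entries.
Rows 2 and 3 agree on D, G; apply D, G→B, C and equate their B, C entries.
No row becomes fully distinguished — the join is lossy.

No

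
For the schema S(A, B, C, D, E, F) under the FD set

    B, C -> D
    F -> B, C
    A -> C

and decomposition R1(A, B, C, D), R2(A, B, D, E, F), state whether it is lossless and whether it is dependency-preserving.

Lossless test: (A, B, D)⁺ = {A, B, C, D}, which contains all of one fragment — lossless.
Dependency preservation: the restricted closure of {F} across the fragments never reaches {B, C}, so F → B, C cannot be enforced without a join — not preserved.

lossless but not dependency-preserving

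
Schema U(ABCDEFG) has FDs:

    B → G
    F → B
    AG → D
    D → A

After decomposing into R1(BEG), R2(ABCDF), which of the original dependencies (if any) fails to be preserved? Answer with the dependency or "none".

AG → D

Check AG → D: no single fragment contains all of {ADG}, and the restricted closure of {AG} across the fragments never reaches {D}.
B → G is preserved.
F → B is preserved.
D → A is preserved.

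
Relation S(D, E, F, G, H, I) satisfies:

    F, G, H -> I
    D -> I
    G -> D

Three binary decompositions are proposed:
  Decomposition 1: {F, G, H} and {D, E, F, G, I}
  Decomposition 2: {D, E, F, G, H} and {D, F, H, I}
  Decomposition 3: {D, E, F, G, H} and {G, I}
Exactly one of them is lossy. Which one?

Decomposition 1

Decomposition 1: common = {F, G}, closure = {D, F, G, I} → lossy.
Decomposition 2: common = {D, F, H}, closure = {D, F, H, I} → lossless.
Decomposition 3: common = {G}, closure = {D, G, I} → lossless.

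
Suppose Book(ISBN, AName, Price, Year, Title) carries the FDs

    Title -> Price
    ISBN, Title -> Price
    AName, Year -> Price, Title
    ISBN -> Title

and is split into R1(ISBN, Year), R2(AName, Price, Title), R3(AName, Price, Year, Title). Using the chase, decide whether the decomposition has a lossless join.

No

Chase test. Columns are ISBN, AName, Price, Year, Title; row i has aⱼ where attribute j ∈ Ri, else bᵢⱼ.
Initial tableau (one row per fragment):
  row 1: a1 b12 b13 a4 b15
  row 2: b21 a2 a3 b24 a5
  row 3: b31 a2 a3 a4 a5
No row becomes fully distinguished — the join is lossy.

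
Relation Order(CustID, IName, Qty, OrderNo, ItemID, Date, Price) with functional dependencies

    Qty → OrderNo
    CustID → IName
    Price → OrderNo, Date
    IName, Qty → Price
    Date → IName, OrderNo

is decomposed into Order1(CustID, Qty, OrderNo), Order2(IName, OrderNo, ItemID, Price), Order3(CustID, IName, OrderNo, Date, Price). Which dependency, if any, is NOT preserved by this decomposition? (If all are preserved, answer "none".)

Check IName, Qty → Price: no single fragment contains all of {IName, Qty, Price}, and the restricted closure of {IName, Qty} across the fragments never reaches {Price}.
Qty → OrderNo is preserved.
CustID → IName is preserved.
Price → OrderNo, Date is preserved.
Date → IName, OrderNo is preserved.

IName, Qty → Price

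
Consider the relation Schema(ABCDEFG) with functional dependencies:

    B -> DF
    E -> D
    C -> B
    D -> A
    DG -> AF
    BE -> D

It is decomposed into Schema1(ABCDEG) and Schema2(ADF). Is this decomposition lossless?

Common attributes: Schema1 ∩ Schema2 = {AD}.
No dependency enlarges {AD}, so (AD)⁺ = {AD}.
The closure contains neither all of Schema1 = {ABCDEG} nor all of Schema2 = {ADF}, so the common attributes are not a superkey of either fragment. The join is lossy.

No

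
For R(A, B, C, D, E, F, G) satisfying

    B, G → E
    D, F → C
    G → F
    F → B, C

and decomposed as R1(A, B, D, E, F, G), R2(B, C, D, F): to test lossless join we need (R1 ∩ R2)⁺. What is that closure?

B, C, D, F

R1 ∩ R2 = {B, D, F}.
D, F → C applies, adding C
Closure: {B, C, D, F}.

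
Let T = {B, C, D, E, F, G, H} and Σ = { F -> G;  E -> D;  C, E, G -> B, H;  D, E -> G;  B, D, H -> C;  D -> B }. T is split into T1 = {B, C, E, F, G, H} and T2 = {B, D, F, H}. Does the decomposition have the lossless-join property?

No

Common attributes: T1 ∩ T2 = {B, F, H}.
Closure of {B, F, H}: F → G applies, adding G. So (B, F, H)⁺ = {B, F, G, H}.
The closure contains neither all of T1 = {B, C, E, F, G, H} nor all of T2 = {B, D, F, H}, so the common attributes are not a superkey of either fragment. The join is lossy.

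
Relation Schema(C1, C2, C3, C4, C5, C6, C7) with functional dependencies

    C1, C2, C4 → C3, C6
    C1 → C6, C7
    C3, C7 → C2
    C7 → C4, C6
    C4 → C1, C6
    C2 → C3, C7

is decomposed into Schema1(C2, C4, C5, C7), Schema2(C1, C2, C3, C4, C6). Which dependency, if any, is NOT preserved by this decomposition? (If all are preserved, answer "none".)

C1, C2, C4 → C3, C6 lies within Schema2.
C1 → C6, C7: restricted closure across fragments reaches C6, C7.
C3, C7 → C2: restricted closure across fragments reaches C2.
C7 → C4, C6: restricted closure across fragments reaches C4, C6.
C4 → C1, C6 lies within Schema2.
C2 → C3, C7: restricted closure across fragments reaches C3, C7.
Every dependency is enforceable on the fragments, so the decomposition is dependency-preserving.

none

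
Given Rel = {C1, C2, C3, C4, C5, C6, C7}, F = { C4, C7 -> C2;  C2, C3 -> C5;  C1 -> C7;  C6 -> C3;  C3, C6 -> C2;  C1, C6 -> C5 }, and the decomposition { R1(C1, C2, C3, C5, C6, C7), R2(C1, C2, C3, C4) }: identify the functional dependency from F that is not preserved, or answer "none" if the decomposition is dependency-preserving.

C4, C7 -> C2

Check C4, C7 → C2: no single fragment contains all of {C2, C4, C7}, and the restricted closure of {C4, C7} across the fragments never reaches {C2}.
C2, C3 → C5 is preserved.
C1 → C7 is preserved.
C6 → C3 is preserved.
C3, C6 → C2 is preserved.
C1, C6 → C5 is preserved.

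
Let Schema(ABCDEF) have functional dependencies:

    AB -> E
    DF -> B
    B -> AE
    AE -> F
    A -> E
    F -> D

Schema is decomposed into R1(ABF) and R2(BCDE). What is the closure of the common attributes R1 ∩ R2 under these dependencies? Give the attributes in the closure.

ABDEF

R1 ∩ R2 = {B}.
B → AE applies, adding AE
AE → F applies, adding F
F → D applies, adding D
Closure: {ABDEF}.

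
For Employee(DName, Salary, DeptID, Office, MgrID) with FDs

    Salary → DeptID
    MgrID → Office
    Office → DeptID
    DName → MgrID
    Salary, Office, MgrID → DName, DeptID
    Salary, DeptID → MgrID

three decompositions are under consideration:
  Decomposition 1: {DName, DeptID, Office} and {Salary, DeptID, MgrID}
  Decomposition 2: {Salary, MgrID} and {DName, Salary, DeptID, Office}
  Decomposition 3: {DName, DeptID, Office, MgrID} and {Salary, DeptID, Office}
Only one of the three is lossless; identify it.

Decomposition 1: common = {DeptID}, closure = {DeptID} → lossy.
Decomposition 2: common = {Salary}, closure = {DName, Salary, DeptID, Office, MgrID} → lossless.
Decomposition 3: common = {DeptID, Office}, closure = {DeptID, Office} → lossy.

Decomposition 2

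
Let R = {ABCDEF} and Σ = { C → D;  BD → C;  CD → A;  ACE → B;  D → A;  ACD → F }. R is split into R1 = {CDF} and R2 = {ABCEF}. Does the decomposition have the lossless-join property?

Common attributes: R1 ∩ R2 = {CF}.
Closure of {CF}: C → D applies, adding D; CD → A applies, adding A. So (CF)⁺ = {ACDF}.
This closure contains every attribute of R1, so R1 ∩ R2 → R1. The join is lossless.

Yes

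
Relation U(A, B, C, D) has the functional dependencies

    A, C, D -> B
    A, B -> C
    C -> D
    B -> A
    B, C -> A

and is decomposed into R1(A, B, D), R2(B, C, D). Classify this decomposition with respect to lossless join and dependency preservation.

lossless but not dependency-preserving

Lossless test: (B, D)⁺ = {A, B, C, D}, which contains all of one fragment — lossless.
Dependency preservation: the restricted closure of {A, C, D} across the fragments never reaches {B}, so A, C, D → B cannot be enforced without a join — not preserved.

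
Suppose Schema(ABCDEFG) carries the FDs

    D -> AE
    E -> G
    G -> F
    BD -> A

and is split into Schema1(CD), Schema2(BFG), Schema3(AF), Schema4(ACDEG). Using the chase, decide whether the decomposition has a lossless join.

Chase test. Columns are ABCDEFG; row i has aⱼ where attribute j ∈ Schemai, else bᵢⱼ.
Initial tableau (one row per fragment):
  row 1: b11 b12 a3 a4 b15 b16 b17
  row 2: b21 a2 b23 b24 b25 a6 a7
  row 3: a1 b32 b33 b34 b35 a6 b37
  row 4: a1 b42 a3 a4 a5 b46 a7
Rows 1 and 4 agree on D; apply D→AE and equate their AE entries.
Rows 1 and 4 agree on E; apply E→G and equate their G entries.
Rows 1 and 2 agree on G; apply G→F and equate their F entries.
Rows 1 and 4 agree on G; apply G→F and equate their F entries.
No row becomes fully distinguished — the join is lossy.

No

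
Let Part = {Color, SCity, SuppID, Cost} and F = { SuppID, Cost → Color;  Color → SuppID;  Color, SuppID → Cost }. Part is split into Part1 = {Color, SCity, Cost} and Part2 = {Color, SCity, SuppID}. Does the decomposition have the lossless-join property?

Yes

Common attributes: Part1 ∩ Part2 = {Color, SCity}.
Closure of {Color, SCity}: Color → SuppID applies, adding SuppID; Color, SuppID → Cost applies, adding Cost. So (Color, SCity)⁺ = {Color, SCity, SuppID, Cost}.
This closure contains every attribute of Part1, so Part1 ∩ Part2 → Part1. The join is lossless.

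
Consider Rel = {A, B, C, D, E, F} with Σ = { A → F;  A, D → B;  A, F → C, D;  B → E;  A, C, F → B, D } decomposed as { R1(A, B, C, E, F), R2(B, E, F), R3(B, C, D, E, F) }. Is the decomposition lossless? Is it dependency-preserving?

lossy and not dependency-preserving

Lossless test (chase): applying each FD to every pair of rows produces no changes in the tableau, so no row becomes fully distinguished — the join is lossy.
Dependency preservation: the restricted closure of {A, F} across the fragments never reaches {C, D}, so A, F → C, D cannot be enforced without a join — not preserved.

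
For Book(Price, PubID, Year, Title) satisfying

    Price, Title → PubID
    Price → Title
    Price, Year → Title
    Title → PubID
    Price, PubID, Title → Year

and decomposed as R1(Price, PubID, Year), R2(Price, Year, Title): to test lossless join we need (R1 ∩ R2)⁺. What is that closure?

R1 ∩ R2 = {Price, Year}.
Price → Title applies, adding Title
Title → PubID applies, adding PubID
Closure: {Price, PubID, Year, Title}.

Price, PubID, Year, Title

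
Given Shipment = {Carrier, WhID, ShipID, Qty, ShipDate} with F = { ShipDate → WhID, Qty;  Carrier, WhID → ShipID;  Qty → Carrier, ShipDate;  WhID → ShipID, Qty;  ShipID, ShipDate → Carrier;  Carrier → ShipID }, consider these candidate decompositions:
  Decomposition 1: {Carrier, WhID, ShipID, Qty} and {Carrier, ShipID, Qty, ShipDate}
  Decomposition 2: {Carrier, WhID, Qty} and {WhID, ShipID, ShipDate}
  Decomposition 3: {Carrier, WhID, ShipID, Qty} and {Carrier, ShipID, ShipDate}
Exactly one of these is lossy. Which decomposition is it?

Decomposition 3

Decomposition 1: common = {Carrier, ShipID, Qty}, closure = {Carrier, WhID, ShipID, Qty, ShipDate} → lossless.
Decomposition 2: common = {WhID}, closure = {Carrier, WhID, ShipID, Qty, ShipDate} → lossless.
Decomposition 3: common = {Carrier, ShipID}, closure = {Carrier, ShipID} → lossy.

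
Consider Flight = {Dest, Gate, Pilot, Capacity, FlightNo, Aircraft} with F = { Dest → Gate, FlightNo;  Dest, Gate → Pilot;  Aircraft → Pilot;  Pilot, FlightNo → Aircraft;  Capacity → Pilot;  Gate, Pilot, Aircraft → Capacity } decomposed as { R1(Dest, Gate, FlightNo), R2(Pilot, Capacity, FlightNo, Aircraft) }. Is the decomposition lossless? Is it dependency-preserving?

lossy and not dependency-preserving

Lossless test: (FlightNo)⁺ = {FlightNo}, which is a superkey of neither fragment — lossy.
Dependency preservation: the restricted closure of {Dest, Gate} across the fragments never reaches {Pilot}, so Dest, Gate → Pilot cannot be enforced without a join — not preserved.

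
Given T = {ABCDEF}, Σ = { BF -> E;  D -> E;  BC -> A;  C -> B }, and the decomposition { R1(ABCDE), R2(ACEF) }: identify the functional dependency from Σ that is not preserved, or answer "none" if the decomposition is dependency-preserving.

Check BF → E: no single fragment contains all of {BEF}, and the restricted closure of {BF} across the fragments never reaches {E}.
D → E is preserved.
BC → A is preserved.
C → B is preserved.

BF -> E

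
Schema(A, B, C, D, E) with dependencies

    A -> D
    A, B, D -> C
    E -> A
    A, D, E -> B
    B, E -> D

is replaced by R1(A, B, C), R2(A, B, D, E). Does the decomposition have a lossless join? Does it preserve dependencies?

lossless and dependency-preserving

Lossless test: (A, B)⁺ = {A, B, C, D}, which contains all of one fragment — lossless.
Dependency preservation: A, B, D → C is not contained in any single fragment, but the restricted closure of its left-hand side across the fragments still reaches the right-hand side; the remaining FDs each lie inside some fragment. All dependencies are preserved.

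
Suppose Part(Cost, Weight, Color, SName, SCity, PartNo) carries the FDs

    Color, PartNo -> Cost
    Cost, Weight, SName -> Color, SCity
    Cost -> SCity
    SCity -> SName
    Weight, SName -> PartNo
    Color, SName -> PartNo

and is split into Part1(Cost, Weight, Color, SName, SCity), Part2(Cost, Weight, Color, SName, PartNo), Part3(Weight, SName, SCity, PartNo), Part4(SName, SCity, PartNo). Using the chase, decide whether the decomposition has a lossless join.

Yes

Chase test. Columns are Cost, Weight, Color, SName, SCity, PartNo; row i has aⱼ where attribute j ∈ Parti, else bᵢⱼ.
Initial tableau (one row per fragment):
  row 1: a1 a2 a3 a4 a5 b16
  row 2: a1 a2 a3 a4 b25 a6
  row 3: b31 a2 b33 a4 a5 a6
  row 4: b41 b42 b43 a4 a5 a6
Rows 1 and 2 agree on Cost, Weight, SName; apply Cost, Weight, SName→Color, SCity and equate their Color, SCity entries.
Rows 1 and 2 agree on Weight, SName; apply Weight, SName→PartNo and equate their PartNo entries.
Row 1 is now all distinguished symbols — the join is lossless.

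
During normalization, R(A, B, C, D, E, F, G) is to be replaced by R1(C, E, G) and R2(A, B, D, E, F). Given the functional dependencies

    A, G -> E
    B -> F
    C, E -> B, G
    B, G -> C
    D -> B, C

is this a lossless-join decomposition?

Common attributes: R1 ∩ R2 = {E}.
No dependency enlarges {E}, so (E)⁺ = {E}.
The closure contains neither all of R1 = {C, E, G} nor all of R2 = {A, B, D, E, F}, so the common attributes are not a superkey of either fragment. The join is lossy.

No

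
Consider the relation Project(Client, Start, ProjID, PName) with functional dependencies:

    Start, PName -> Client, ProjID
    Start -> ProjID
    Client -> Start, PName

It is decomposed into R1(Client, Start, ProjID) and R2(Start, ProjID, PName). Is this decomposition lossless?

Common attributes: R1 ∩ R2 = {Start, ProjID}.
No dependency enlarges {Start, ProjID}, so (Start, ProjID)⁺ = {Start, ProjID}.
The closure contains neither all of R1 = {Client, Start, ProjID} nor all of R2 = {Start, ProjID, PName}, so the common attributes are not a superkey of either fragment. The join is lossy.

No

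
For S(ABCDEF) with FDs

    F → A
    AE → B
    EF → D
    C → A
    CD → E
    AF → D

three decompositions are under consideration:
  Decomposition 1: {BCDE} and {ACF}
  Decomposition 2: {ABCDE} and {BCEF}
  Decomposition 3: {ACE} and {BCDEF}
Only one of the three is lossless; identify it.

Decomposition 3

Decomposition 1: common = {C}, closure = {AC} → lossy.
Decomposition 2: common = {BCE}, closure = {ABCE} → lossy.
Decomposition 3: common = {CE}, closure = {ABCE} → lossless.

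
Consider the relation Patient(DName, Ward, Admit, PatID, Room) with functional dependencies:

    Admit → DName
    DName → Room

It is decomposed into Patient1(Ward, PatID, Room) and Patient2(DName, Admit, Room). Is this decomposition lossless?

Common attributes: Patient1 ∩ Patient2 = {Room}.
No dependency enlarges {Room}, so (Room)⁺ = {Room}.
The closure contains neither all of Patient1 = {Ward, PatID, Room} nor all of Patient2 = {DName, Admit, Room}, so the common attributes are not a superkey of either fragment. The join is lossy.

No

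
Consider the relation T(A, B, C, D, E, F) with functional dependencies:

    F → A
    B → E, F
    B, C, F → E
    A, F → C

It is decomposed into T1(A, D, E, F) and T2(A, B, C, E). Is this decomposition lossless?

No

Common attributes: T1 ∩ T2 = {A, E}.
No dependency enlarges {A, E}, so (A, E)⁺ = {A, E}.
The closure contains neither all of T1 = {A, D, E, F} nor all of T2 = {A, B, C, E}, so the common attributes are not a superkey of either fragment. The join is lossy.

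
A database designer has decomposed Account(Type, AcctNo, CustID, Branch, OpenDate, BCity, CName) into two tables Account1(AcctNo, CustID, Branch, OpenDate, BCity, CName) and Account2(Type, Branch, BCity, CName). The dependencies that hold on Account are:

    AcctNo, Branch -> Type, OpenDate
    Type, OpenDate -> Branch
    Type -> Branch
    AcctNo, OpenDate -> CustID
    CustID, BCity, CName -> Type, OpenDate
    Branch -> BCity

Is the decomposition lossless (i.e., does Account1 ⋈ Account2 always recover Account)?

No

Common attributes: Account1 ∩ Account2 = {Branch, BCity, CName}.
No dependency enlarges {Branch, BCity, CName}, so (Branch, BCity, CName)⁺ = {Branch, BCity, CName}.
The closure contains neither all of Account1 = {AcctNo, CustID, Branch, OpenDate, BCity, CName} nor all of Account2 = {Type, Branch, BCity, CName}, so the common attributes are not a superkey of either fragment. The join is lossy.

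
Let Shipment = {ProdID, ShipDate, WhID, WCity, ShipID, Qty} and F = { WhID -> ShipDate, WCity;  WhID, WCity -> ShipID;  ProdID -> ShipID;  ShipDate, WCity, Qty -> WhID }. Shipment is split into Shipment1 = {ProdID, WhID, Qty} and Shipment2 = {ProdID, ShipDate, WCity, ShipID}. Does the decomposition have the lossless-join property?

No

Common attributes: Shipment1 ∩ Shipment2 = {ProdID}.
Closure of {ProdID}: ProdID → ShipID applies, adding ShipID. So (ProdID)⁺ = {ProdID, ShipID}.
The closure contains neither all of Shipment1 = {ProdID, WhID, Qty} nor all of Shipment2 = {ProdID, ShipDate, WCity, ShipID}, so the common attributes are not a superkey of either fragment. The join is lossy.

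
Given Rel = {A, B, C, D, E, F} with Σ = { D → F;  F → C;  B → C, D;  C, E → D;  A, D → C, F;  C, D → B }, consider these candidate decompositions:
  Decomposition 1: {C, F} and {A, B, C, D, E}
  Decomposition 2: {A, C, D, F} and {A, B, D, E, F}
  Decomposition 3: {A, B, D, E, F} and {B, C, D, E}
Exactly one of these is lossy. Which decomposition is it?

Decomposition 1: common = {C}, closure = {C} → lossy.
Decomposition 2: common = {A, D, F}, closure = {A, B, C, D, F} → lossless.
Decomposition 3: common = {B, D, E}, closure = {B, C, D, E, F} → lossless.

Decomposition 1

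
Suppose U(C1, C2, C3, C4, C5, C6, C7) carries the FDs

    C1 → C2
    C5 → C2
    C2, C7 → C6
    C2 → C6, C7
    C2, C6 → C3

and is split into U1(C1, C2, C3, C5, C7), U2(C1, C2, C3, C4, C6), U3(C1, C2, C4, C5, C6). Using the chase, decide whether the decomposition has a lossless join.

Yes

Chase test. Columns are C1, C2, C3, C4, C5, C6, C7; row i has aⱼ where attribute j ∈ Ui, else bᵢⱼ.
Initial tableau (one row per fragment):
  row 1: a1 a2 a3 b14 a5 b16 a7
  row 2: a1 a2 a3 a4 b25 a6 b27
  row 3: a1 a2 b33 a4 a5 a6 b37
Rows 1 and 2 agree on C2; apply C2→C6, C7 and equate their C6, C7 entries.
Rows 1 and 3 agree on C2; apply C2→C6, C7 and equate their C6, C7 entries.
Rows 1 and 3 agree on C2, C6; apply C2, C6→C3 and equate their C3 entries.
Row 3 is now all distinguished symbols — the join is lossless.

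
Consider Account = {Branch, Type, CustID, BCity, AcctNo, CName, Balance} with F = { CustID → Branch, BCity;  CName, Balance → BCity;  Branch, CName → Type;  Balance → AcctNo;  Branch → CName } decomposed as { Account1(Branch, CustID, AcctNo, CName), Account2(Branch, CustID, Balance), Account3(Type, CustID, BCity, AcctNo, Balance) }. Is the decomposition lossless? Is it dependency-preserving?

lossless but not dependency-preserving

Lossless test (chase): Rows 1 and 2 agree on CustID; apply CustID→Branch, BCity and equate their Branch, BCity entries. Rows 1 and 3 agree on CustID; apply CustID→Branch, BCity and equate their Branch, BCity entries. Rows 2 and 3 agree on Balance; apply Balance→AcctNo and equate their AcctNo entries. Rows 1 and 2 agree on Branch; apply Branch→CName and equate their CName entries. Rows 1 and 3 agree on Branch; apply Branch→CName and equate their CName entries. Rows 1 and 2 agree on Branch, CName; apply Branch, CName→Type and equate their Type entries. Rows 1 and 3 agree on Branch, CName; apply Branch, CName→Type and equate their Type entries. Row 2 is now all distinguished symbols — the join is lossless.
Dependency preservation: the restricted closure of {CName, Balance} across the fragments never reaches {BCity}, so CName, Balance → BCity cannot be enforced without a join — not preserved.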